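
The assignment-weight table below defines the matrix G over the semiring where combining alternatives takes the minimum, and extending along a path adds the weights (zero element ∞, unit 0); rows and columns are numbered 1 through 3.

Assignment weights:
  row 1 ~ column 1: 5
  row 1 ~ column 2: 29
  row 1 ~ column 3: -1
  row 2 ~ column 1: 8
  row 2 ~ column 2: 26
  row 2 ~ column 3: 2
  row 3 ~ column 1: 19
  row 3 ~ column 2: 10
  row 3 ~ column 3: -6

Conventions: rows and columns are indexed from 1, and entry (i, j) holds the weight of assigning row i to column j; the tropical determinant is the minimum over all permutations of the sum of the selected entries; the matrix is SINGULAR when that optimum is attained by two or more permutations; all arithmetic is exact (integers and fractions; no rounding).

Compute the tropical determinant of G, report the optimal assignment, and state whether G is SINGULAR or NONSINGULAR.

σ = (1, 2, 3): 5 + 26 + (-6) = 25
σ = (1, 3, 2): 5 + 2 + 10 = 17
σ = (2, 1, 3): 29 + 8 + (-6) = 31
σ = (2, 3, 1): 29 + 2 + 19 = 50
σ = (3, 1, 2): (-1) + 8 + 10 = 17
σ = (3, 2, 1): (-1) + 26 + 19 = 44
Optimal value attained by: σ = (1, 3, 2).
Answer: det⊕(G) = 17; verdict: SINGULAR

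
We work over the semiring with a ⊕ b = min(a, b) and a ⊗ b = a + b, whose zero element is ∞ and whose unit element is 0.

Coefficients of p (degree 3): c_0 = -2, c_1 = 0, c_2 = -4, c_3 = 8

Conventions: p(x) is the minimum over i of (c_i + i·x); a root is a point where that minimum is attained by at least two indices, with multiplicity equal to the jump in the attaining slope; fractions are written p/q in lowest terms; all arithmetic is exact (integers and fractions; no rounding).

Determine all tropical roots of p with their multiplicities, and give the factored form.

hull edge (i=0, c=-2) to (i=2, c=-4): slope -1, span 2
hull edge (i=2, c=-4) to (i=3, c=8): slope 12, span 1
Factored form: p(x) = 8 ⊗ (x ⊕ (-12)) ⊗ (x ⊕ 1) ⊗ (x ⊕ 1)
Answer: roots = -12 (mult 1), 1 (mult 2)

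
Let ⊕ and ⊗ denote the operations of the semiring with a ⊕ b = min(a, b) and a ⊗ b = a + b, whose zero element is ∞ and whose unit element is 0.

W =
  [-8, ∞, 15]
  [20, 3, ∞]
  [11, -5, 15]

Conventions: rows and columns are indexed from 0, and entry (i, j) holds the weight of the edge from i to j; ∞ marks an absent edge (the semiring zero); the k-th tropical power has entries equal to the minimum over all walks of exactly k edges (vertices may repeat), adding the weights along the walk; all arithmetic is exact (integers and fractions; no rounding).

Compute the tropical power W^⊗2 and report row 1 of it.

W^⊗2:
  [-16, 10, 7]
  [12, 6, 35]
  [3, -2, 26]
Answer: row 1 of W^⊗2 = [12, 6, 35]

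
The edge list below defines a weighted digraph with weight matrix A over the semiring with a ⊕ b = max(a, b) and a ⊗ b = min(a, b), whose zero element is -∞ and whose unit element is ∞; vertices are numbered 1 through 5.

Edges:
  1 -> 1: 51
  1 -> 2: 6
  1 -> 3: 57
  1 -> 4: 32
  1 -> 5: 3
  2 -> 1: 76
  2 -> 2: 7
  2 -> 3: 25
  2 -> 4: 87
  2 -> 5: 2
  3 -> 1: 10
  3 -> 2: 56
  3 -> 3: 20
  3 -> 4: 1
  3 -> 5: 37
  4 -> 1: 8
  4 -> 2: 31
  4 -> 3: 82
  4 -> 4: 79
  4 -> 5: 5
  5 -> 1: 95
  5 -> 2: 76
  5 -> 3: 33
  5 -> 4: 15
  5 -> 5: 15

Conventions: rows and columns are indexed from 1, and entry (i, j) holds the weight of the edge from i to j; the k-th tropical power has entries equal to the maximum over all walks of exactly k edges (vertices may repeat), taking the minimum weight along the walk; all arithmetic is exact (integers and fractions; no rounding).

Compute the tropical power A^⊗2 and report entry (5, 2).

A^⊗2:
  [51, 56, 51, 32, 37]
  [51, 31, 82, 79, 25]
  [56, 37, 33, 56, 20]
  [31, 56, 79, 79, 37]
  [76, 33, 57, 76, 33]
Key observation: the optimum is the walk 5->3->2, with weight 33 min 56 = 33.
Optimal value attained by: walk 5->3->2.
Answer: (A^⊗2)[5][2] = 33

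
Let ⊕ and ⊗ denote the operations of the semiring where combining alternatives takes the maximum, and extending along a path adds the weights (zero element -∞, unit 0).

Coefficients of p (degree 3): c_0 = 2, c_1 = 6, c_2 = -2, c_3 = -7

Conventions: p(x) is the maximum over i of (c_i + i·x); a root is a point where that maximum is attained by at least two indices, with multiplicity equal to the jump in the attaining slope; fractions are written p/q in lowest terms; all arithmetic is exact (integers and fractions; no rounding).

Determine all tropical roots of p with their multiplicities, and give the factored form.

hull edge (i=0, c=2) to (i=1, c=6): slope 4, span 1
hull edge (i=1, c=6) to (i=3, c=-7): slope -13/2, span 2
Factored form: p(x) = -7 ⊗ (x ⊕ (-4)) ⊗ (x ⊕ 13/2) ⊗ (x ⊕ 13/2)
Answer: roots = -4 (mult 1), 13/2 (mult 2)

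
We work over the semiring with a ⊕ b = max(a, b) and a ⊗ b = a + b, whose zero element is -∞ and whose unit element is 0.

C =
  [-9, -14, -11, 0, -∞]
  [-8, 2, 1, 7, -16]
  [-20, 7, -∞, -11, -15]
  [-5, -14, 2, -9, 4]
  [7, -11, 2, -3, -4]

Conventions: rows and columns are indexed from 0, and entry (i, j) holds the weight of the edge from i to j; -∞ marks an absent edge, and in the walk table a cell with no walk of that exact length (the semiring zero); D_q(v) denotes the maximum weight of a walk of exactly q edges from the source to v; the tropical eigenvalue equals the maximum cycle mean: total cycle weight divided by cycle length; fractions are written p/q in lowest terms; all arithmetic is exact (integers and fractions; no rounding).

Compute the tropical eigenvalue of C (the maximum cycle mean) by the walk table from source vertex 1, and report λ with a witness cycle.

q=0: [-∞, 0, -∞, -∞, -∞]
q=1: [-8, 2, 1, 7, -16]
q=2: [2, 8, 9, 9, 11]
q=3: [18, 16, 13, 15, 13]
q=4: [20, 20, 17, 23, 19]
q=5: [26, 24, 25, 27, 27]
Optimal cycle mean attained by: cycle 1->3->2->1, total 7 + 2 + 7, length 3.
Answer: λ = 16/3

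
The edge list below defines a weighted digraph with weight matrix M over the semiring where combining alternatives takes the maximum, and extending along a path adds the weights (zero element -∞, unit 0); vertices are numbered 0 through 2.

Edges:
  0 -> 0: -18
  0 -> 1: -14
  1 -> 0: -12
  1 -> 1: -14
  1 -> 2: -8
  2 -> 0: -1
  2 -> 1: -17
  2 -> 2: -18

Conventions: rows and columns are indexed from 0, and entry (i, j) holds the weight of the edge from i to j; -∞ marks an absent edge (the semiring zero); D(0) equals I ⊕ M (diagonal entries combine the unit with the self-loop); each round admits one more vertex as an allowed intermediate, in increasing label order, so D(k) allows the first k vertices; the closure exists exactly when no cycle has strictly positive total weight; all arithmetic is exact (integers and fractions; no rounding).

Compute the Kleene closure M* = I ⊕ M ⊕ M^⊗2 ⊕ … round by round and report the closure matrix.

D(0):
  [0, -14, -∞]
  [-12, 0, -8]
  [-1, -17, 0]
D(1):
  [0, -14, -∞]
  [-12, 0, -8]
  [-1, -15, 0]
D(2):
  [0, -14, -22]
  [-12, 0, -8]
  [-1, -15, 0]
D(3):
  [0, -14, -22]
  [-9, 0, -8]
  [-1, -15, 0]
Answer: M* = [[0, -14, -22], [-9, 0, -8], [-1, -15, 0]]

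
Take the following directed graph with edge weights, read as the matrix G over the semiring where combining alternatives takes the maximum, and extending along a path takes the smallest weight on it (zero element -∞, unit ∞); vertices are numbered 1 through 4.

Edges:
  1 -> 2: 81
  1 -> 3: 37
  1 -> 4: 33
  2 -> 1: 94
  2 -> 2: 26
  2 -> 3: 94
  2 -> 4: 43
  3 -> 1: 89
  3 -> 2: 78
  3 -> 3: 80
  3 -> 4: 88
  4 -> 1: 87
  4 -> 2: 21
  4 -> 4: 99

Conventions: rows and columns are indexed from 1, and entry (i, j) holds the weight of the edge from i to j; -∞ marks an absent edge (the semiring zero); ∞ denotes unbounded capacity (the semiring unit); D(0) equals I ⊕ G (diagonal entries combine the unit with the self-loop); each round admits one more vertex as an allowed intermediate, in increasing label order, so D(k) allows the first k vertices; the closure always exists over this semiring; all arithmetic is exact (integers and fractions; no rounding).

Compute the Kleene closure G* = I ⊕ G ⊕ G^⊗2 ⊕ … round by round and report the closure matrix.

D(0):
  [∞, 81, 37, 33]
  [94, ∞, 94, 43]
  [89, 78, ∞, 88]
  [87, 21, -∞, ∞]
D(1):
  [∞, 81, 37, 33]
  [94, ∞, 94, 43]
  [89, 81, ∞, 88]
  [87, 81, 37, ∞]
D(2):
  [∞, 81, 81, 43]
  [94, ∞, 94, 43]
  [89, 81, ∞, 88]
  [87, 81, 81, ∞]
D(3):
  [∞, 81, 81, 81]
  [94, ∞, 94, 88]
  [89, 81, ∞, 88]
  [87, 81, 81, ∞]
D(4):
  [∞, 81, 81, 81]
  [94, ∞, 94, 88]
  [89, 81, ∞, 88]
  [87, 81, 81, ∞]
Answer: G* = [[∞, 81, 81, 81], [94, ∞, 94, 88], [89, 81, ∞, 88], [87, 81, 81, ∞]]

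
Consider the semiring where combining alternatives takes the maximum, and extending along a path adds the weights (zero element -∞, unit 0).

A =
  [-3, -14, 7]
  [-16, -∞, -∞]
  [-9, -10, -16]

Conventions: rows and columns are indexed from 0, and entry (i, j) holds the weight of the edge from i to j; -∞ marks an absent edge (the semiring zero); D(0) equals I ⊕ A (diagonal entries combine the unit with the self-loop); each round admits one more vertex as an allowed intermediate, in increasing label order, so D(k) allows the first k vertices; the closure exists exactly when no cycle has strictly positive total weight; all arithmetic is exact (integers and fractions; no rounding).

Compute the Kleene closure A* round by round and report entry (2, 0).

D(0):
  [0, -14, 7]
  [-16, 0, -∞]
  [-9, -10, 0]
D(1):
  [0, -14, 7]
  [-16, 0, -9]
  [-9, -10, 0]
D(2):
  [0, -14, 7]
  [-16, 0, -9]
  [-9, -10, 0]
D(3):
  [0, -3, 7]
  [-16, 0, -9]
  [-9, -10, 0]
Answer: A*[2][0] = -9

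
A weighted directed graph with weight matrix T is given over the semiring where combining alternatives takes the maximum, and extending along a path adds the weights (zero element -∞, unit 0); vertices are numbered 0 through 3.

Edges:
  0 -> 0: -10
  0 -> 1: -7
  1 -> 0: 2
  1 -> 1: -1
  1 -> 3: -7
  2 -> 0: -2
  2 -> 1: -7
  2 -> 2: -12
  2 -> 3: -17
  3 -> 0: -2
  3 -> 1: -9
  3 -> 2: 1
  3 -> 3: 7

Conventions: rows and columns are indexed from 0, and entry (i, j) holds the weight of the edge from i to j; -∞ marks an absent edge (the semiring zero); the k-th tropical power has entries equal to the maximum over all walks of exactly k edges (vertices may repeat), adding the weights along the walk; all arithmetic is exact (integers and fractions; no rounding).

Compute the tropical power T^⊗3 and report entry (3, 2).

T^⊗2:
  [-5, -8, -∞, -14]
  [1, -2, -6, 0]
  [-5, -8, -16, -10]
  [5, -2, 8, 14]
T^⊗3:
  [-6, -9, -13, -7]
  [0, -3, 1, 7]
  [-6, -9, -9, -3]
  [12, 5, 15, 21]
Key observation: the optimum is the walk 3->3->3->2, with weight 7 + 7 + 1 = 15.
Optimal value attained by: walk 3->3->3->2.
Answer: (T^⊗3)[3][2] = 15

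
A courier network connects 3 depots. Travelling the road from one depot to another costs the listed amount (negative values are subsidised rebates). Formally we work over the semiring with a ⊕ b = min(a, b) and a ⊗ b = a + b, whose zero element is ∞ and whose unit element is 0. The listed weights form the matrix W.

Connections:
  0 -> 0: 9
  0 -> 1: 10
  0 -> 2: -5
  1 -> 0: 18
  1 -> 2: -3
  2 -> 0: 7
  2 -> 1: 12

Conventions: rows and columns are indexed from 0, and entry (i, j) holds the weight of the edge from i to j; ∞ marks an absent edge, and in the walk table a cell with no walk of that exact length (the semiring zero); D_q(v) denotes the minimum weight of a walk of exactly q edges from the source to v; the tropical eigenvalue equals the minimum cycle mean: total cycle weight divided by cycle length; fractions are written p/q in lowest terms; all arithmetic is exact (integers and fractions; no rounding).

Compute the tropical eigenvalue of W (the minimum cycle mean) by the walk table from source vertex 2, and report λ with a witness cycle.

q=0: [∞, ∞, 0]
q=1: [7, 12, ∞]
q=2: [16, 17, 2]
q=3: [9, 14, 11]
Optimal cycle mean attained by: cycle 0->2->0, total (-5) + 7, length 2.
Answer: λ = 1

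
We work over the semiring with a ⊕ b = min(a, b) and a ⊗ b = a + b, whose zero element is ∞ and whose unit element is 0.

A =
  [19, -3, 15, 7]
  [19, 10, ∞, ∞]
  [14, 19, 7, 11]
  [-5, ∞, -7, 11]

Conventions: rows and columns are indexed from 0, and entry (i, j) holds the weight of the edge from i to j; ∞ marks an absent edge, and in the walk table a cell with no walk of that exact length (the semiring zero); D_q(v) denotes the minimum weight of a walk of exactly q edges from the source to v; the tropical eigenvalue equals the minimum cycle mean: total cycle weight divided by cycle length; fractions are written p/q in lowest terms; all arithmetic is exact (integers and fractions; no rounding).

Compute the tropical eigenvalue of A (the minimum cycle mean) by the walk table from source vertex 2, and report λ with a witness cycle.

q=0: [∞, ∞, 0, ∞]
q=1: [14, 19, 7, 11]
q=2: [6, 11, 4, 18]
q=3: [13, 3, 11, 13]
q=4: [8, 10, 6, 20]
Optimal cycle mean attained by: cycle 0->3->0, total 7 + (-5), length 2.
Answer: λ = 1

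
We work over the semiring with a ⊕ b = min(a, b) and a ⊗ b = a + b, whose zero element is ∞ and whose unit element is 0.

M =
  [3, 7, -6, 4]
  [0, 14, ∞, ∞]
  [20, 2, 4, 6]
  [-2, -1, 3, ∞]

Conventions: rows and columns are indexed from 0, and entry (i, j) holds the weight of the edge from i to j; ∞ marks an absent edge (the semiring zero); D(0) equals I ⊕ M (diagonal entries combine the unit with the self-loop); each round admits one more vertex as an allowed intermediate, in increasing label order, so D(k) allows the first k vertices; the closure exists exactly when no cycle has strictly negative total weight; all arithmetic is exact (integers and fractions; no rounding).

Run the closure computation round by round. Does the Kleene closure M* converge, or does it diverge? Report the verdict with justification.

D(0):
  [0, 7, -6, 4]
  [0, 0, ∞, ∞]
  [20, 2, 0, 6]
  [-2, -1, 3, 0]
D(1):
  [0, 7, -6, 4]
  [0, 0, -6, 4]
  [20, 2, 0, 6]
  [-2, -1, -8, 0]
Detection: at round 2, diagonal entry (2, 2) turns strictly negative.
Key observation: the cycle 2->1->0->2 has total weight 2 + 0 + (-6), which is strictly negative.
Answer: DIVERGES — negative cycle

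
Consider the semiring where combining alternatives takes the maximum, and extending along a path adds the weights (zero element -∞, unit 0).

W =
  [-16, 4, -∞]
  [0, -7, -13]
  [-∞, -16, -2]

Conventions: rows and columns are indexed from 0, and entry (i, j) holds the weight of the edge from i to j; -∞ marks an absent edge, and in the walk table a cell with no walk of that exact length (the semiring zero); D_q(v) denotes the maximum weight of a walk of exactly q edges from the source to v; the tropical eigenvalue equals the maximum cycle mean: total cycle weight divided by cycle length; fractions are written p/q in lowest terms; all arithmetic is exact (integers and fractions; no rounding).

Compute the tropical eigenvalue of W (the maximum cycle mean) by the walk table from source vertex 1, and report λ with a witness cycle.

q=0: [-∞, 0, -∞]
q=1: [0, -7, -13]
q=2: [-7, 4, -15]
q=3: [4, -3, -9]
Optimal cycle mean attained by: cycle 0->1->0, total 4 + 0, length 2.
Answer: λ = 2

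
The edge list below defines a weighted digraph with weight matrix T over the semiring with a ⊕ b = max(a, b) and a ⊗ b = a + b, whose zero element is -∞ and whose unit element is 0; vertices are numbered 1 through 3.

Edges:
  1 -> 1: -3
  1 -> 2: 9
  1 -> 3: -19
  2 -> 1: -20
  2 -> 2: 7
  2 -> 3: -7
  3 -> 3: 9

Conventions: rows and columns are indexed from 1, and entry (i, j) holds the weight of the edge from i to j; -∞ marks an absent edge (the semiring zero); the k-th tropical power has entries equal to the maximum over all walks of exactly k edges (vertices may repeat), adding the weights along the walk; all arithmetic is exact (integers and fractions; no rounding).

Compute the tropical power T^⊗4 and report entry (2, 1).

T^⊗2:
  [-6, 16, 2]
  [-13, 14, 2]
  [-∞, -∞, 18]
T^⊗3:
  [-4, 23, 11]
  [-6, 21, 11]
  [-∞, -∞, 27]
T^⊗4:
  [3, 30, 20]
  [1, 28, 20]
  [-∞, -∞, 36]
Key observation: the optimum is the walk 2->2->2->2->1, with weight 7 + 7 + 7 + (-20) = 1.
Optimal value attained by: walk 2->2->2->2->1.
Answer: (T^⊗4)[2][1] = 1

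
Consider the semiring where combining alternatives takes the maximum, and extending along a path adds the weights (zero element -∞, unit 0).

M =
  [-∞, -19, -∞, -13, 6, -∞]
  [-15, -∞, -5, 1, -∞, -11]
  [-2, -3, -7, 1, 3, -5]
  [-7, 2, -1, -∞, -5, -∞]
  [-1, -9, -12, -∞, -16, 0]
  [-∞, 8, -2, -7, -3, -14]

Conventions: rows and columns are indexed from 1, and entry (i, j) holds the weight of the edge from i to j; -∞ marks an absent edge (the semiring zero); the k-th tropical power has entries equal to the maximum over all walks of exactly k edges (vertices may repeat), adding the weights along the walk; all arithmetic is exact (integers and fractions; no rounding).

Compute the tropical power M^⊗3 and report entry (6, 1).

M^⊗2:
  [5, -3, -6, -18, -10, 6]
  [-6, 3, 0, -4, -2, -10]
  [2, 3, 0, -2, 4, 3]
  [-3, -4, -3, 3, 2, -5]
  [-14, 8, -2, -7, 5, -14]
  [-4, -5, 3, 9, 1, -3]
M^⊗3:
  [-8, 14, 4, -1, 11, -8]
  [-2, -2, -2, 4, 3, -2]
  [3, 11, 1, 4, 8, 4]
  [1, 5, 2, -2, 3, 2]
  [4, -4, 3, 9, 1, 5]
  [2, 11, 8, 4, 6, 1]
Key observation: the optimum is the walk 6->2->4->1, with weight 8 + 1 + (-7) = 2.
Optimal value attained by: walk 6->2->4->1.
Answer: (M^⊗3)[6][1] = 2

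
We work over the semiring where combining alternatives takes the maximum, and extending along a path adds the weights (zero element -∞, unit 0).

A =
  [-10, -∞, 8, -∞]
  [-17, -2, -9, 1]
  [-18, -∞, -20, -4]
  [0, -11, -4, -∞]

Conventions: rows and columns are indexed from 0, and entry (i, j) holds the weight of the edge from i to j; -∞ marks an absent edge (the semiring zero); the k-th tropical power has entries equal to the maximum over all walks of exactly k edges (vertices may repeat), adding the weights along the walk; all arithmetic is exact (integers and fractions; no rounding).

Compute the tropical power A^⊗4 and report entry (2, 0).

A^⊗2:
  [-10, -∞, -2, 4]
  [1, -4, -3, -1]
  [-4, -15, -8, -24]
  [-10, -13, 8, -8]
A^⊗3:
  [4, -7, 0, -6]
  [-1, -6, 9, -3]
  [-14, -17, 4, -12]
  [-8, -15, -2, 4]
A^⊗4:
  [-6, -9, 12, -4]
  [-3, -8, 7, 5]
  [-12, -19, -6, 0]
  [4, -7, 0, -6]
Key observation: the optimum is the walk 2->3->2->3->0, with weight (-4) + (-4) + (-4) + 0 = -12.
Optimal value attained by: walk 2->3->2->3->0.
Answer: (A^⊗4)[2][0] = -12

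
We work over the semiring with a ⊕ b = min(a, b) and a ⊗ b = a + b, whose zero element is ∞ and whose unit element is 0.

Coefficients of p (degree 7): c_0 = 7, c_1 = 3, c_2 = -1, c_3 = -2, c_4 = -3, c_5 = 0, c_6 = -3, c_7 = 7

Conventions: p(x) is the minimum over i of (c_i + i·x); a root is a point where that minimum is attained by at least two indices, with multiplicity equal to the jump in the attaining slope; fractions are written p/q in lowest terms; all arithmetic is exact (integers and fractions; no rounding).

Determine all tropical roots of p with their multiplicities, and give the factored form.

hull edge (i=0, c=7) to (i=2, c=-1): slope -4, span 2
hull edge (i=2, c=-1) to (i=4, c=-3): slope -1, span 2
hull edge (i=4, c=-3) to (i=6, c=-3): slope 0, span 2
hull edge (i=6, c=-3) to (i=7, c=7): slope 10, span 1
Factored form: p(x) = 7 ⊗ (x ⊕ (-10)) ⊗ (x ⊕ 0) ⊗ (x ⊕ 0) ⊗ (x ⊕ 1) ⊗ (x ⊕ 1) ⊗ (x ⊕ 4) ⊗ (x ⊕ 4)
Answer: roots = -10 (mult 1), 0 (mult 2), 1 (mult 2), 4 (mult 2)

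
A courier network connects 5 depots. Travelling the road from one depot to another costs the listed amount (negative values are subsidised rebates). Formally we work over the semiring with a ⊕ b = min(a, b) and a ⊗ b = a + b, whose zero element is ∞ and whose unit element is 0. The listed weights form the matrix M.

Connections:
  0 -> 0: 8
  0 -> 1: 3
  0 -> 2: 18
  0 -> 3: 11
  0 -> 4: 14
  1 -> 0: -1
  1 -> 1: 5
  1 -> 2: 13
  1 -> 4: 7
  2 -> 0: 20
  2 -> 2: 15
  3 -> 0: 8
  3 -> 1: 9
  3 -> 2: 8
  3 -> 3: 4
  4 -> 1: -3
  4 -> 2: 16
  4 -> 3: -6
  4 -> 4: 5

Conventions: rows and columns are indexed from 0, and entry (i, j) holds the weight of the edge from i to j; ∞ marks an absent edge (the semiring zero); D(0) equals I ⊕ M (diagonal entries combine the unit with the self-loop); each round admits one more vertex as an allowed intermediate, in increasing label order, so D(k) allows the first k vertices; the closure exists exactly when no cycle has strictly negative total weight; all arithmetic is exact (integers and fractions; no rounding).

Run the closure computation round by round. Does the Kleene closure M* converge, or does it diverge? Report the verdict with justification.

D(0):
  [0, 3, 18, 11, 14]
  [-1, 0, 13, ∞, 7]
  [20, ∞, 0, ∞, ∞]
  [8, 9, 8, 0, ∞]
  [∞, -3, 16, -6, 0]
D(1):
  [0, 3, 18, 11, 14]
  [-1, 0, 13, 10, 7]
  [20, 23, 0, 31, 34]
  [8, 9, 8, 0, 22]
  [∞, -3, 16, -6, 0]
D(2):
  [0, 3, 16, 11, 10]
  [-1, 0, 13, 10, 7]
  [20, 23, 0, 31, 30]
  [8, 9, 8, 0, 16]
  [-4, -3, 10, -6, 0]
D(3):
  [0, 3, 16, 11, 10]
  [-1, 0, 13, 10, 7]
  [20, 23, 0, 31, 30]
  [8, 9, 8, 0, 16]
  [-4, -3, 10, -6, 0]
D(4):
  [0, 3, 16, 11, 10]
  [-1, 0, 13, 10, 7]
  [20, 23, 0, 31, 30]
  [8, 9, 8, 0, 16]
  [-4, -3, 2, -6, 0]
D(5):
  [0, 3, 12, 4, 10]
  [-1, 0, 9, 1, 7]
  [20, 23, 0, 24, 30]
  [8, 9, 8, 0, 16]
  [-4, -3, 2, -6, 0]
Key observation: every diagonal entry stays at the unit through all rounds, so no improving cycle exists.
Answer: CONVERGES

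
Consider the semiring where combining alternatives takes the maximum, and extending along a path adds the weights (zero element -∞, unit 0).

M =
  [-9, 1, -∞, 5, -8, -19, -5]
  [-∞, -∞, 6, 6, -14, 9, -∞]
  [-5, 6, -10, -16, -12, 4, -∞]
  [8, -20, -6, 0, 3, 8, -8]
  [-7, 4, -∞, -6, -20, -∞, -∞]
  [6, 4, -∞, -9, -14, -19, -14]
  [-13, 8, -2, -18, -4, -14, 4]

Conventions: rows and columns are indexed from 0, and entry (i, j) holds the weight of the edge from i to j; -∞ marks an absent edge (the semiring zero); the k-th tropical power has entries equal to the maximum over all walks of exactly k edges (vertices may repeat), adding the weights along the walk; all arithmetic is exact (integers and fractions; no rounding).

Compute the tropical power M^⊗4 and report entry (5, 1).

M^⊗2:
  [13, 3, 7, 7, 8, 13, -1]
  [15, 13, 0, 6, 9, 14, -2]
  [10, 8, 12, 12, -8, 15, -10]
  [14, 12, -6, 13, 3, 8, 3]
  [2, -6, 10, 10, -3, 13, -12]
  [-1, 7, 10, 11, -2, 13, 1]
  [-7, 12, 14, 14, 0, 17, 8]
M^⊗3:
  [19, 17, 9, 18, 10, 15, 8]
  [20, 18, 19, 20, 9, 22, 10]
  [21, 19, 14, 15, 15, 20, 5]
  [21, 15, 18, 19, 16, 21, 9]
  [19, 17, 4, 10, 13, 18, 2]
  [19, 17, 13, 13, 14, 19, 5]
  [23, 21, 18, 18, 17, 22, 12]
M^⊗4:
  [26, 20, 23, 24, 21, 26, 14]
  [28, 26, 24, 25, 23, 28, 15]
  [26, 24, 25, 26, 18, 28, 16]
  [27, 25, 21, 26, 22, 27, 16]
  [24, 22, 23, 24, 13, 26, 14]
  [25, 23, 23, 24, 16, 26, 14]
  [28, 26, 27, 28, 21, 30, 18]
Key observation: the optimum is the walk 5->0->3->5->1, with weight 6 + 5 + 8 + 4 = 23.
Optimal value attained by: walk 5->0->3->5->1.
Answer: (M^⊗4)[5][1] = 23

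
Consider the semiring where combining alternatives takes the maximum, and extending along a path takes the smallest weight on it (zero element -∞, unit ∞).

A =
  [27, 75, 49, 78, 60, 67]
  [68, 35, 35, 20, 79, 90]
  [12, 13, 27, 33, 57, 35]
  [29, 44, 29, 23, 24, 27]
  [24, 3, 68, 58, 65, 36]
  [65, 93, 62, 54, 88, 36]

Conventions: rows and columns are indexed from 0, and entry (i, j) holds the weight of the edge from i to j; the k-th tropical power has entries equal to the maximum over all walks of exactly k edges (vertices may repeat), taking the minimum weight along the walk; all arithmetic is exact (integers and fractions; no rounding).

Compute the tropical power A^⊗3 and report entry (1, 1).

A^⊗2:
  [68, 67, 62, 58, 75, 75]
  [65, 90, 68, 68, 88, 67]
  [35, 35, 57, 57, 57, 36]
  [44, 35, 35, 29, 44, 44]
  [36, 44, 65, 58, 65, 36]
  [68, 65, 68, 65, 79, 90]
A^⊗3:
  [67, 75, 68, 68, 75, 67]
  [68, 67, 68, 65, 79, 90]
  [36, 44, 57, 57, 57, 36]
  [44, 44, 44, 44, 44, 44]
  [44, 44, 65, 58, 65, 44]
  [65, 90, 68, 68, 88, 67]
Key observation: the optimum is the walk 1->0->5->1, with weight 68 min 67 min 93 = 67.
Optimal value attained by: walk 1->0->5->1.
Answer: (A^⊗3)[1][1] = 67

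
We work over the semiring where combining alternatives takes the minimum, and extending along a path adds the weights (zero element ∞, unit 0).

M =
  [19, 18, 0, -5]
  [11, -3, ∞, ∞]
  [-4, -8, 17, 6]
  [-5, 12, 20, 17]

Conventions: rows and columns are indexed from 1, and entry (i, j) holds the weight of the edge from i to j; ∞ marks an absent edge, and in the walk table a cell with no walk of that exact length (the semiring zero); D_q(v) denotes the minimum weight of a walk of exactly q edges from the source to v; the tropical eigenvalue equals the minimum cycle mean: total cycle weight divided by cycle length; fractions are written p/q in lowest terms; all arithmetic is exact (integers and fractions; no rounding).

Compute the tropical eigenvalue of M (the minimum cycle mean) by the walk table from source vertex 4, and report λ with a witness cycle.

q=0: [∞, ∞, ∞, 0]
q=1: [-5, 12, 20, 17]
q=2: [12, 9, -5, -10]
q=3: [-15, -13, 10, 1]
q=4: [-4, -16, -15, -20]
Optimal cycle mean attained by: cycle 1->4->1, total (-5) + (-5), length 2.
Answer: λ = -5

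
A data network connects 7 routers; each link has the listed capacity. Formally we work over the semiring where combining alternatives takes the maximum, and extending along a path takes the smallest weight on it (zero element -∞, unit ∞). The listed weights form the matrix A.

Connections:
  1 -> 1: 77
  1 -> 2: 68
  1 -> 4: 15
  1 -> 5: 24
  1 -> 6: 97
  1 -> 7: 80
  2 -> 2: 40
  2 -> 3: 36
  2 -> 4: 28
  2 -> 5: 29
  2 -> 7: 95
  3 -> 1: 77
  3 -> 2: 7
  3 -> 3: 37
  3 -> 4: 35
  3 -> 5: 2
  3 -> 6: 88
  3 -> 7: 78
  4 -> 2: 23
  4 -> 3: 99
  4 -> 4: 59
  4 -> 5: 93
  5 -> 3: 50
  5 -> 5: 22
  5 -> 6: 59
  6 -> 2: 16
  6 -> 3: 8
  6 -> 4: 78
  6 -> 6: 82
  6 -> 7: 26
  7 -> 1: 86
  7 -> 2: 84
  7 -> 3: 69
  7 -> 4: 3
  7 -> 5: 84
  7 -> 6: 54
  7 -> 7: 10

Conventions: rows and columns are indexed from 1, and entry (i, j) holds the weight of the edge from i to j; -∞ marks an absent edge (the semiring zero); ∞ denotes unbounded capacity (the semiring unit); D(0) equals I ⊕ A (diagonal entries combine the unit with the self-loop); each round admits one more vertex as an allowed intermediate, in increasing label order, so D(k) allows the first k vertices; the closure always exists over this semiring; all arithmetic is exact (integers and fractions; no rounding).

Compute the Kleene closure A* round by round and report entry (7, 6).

D(0):
  [∞, 68, -∞, 15, 24, 97, 80]
  [-∞, ∞, 36, 28, 29, -∞, 95]
  [77, 7, ∞, 35, 2, 88, 78]
  [-∞, 23, 99, ∞, 93, -∞, -∞]
  [-∞, -∞, 50, -∞, ∞, 59, -∞]
  [-∞, 16, 8, 78, -∞, ∞, 26]
  [86, 84, 69, 3, 84, 54, ∞]
D(1):
  [∞, 68, -∞, 15, 24, 97, 80]
  [-∞, ∞, 36, 28, 29, -∞, 95]
  [77, 68, ∞, 35, 24, 88, 78]
  [-∞, 23, 99, ∞, 93, -∞, -∞]
  [-∞, -∞, 50, -∞, ∞, 59, -∞]
  [-∞, 16, 8, 78, -∞, ∞, 26]
  [86, 84, 69, 15, 84, 86, ∞]
D(2):
  [∞, 68, 36, 28, 29, 97, 80]
  [-∞, ∞, 36, 28, 29, -∞, 95]
  [77, 68, ∞, 35, 29, 88, 78]
  [-∞, 23, 99, ∞, 93, -∞, 23]
  [-∞, -∞, 50, -∞, ∞, 59, -∞]
  [-∞, 16, 16, 78, 16, ∞, 26]
  [86, 84, 69, 28, 84, 86, ∞]
D(3):
  [∞, 68, 36, 35, 29, 97, 80]
  [36, ∞, 36, 35, 29, 36, 95]
  [77, 68, ∞, 35, 29, 88, 78]
  [77, 68, 99, ∞, 93, 88, 78]
  [50, 50, 50, 35, ∞, 59, 50]
  [16, 16, 16, 78, 16, ∞, 26]
  [86, 84, 69, 35, 84, 86, ∞]
D(4):
  [∞, 68, 36, 35, 35, 97, 80]
  [36, ∞, 36, 35, 35, 36, 95]
  [77, 68, ∞, 35, 35, 88, 78]
  [77, 68, 99, ∞, 93, 88, 78]
  [50, 50, 50, 35, ∞, 59, 50]
  [77, 68, 78, 78, 78, ∞, 78]
  [86, 84, 69, 35, 84, 86, ∞]
D(5):
  [∞, 68, 36, 35, 35, 97, 80]
  [36, ∞, 36, 35, 35, 36, 95]
  [77, 68, ∞, 35, 35, 88, 78]
  [77, 68, 99, ∞, 93, 88, 78]
  [50, 50, 50, 35, ∞, 59, 50]
  [77, 68, 78, 78, 78, ∞, 78]
  [86, 84, 69, 35, 84, 86, ∞]
D(6):
  [∞, 68, 78, 78, 78, 97, 80]
  [36, ∞, 36, 36, 36, 36, 95]
  [77, 68, ∞, 78, 78, 88, 78]
  [77, 68, 99, ∞, 93, 88, 78]
  [59, 59, 59, 59, ∞, 59, 59]
  [77, 68, 78, 78, 78, ∞, 78]
  [86, 84, 78, 78, 84, 86, ∞]
D(7):
  [∞, 80, 78, 78, 80, 97, 80]
  [86, ∞, 78, 78, 84, 86, 95]
  [78, 78, ∞, 78, 78, 88, 78]
  [78, 78, 99, ∞, 93, 88, 78]
  [59, 59, 59, 59, ∞, 59, 59]
  [78, 78, 78, 78, 78, ∞, 78]
  [86, 84, 78, 78, 84, 86, ∞]
Answer: A*[7][6] = 86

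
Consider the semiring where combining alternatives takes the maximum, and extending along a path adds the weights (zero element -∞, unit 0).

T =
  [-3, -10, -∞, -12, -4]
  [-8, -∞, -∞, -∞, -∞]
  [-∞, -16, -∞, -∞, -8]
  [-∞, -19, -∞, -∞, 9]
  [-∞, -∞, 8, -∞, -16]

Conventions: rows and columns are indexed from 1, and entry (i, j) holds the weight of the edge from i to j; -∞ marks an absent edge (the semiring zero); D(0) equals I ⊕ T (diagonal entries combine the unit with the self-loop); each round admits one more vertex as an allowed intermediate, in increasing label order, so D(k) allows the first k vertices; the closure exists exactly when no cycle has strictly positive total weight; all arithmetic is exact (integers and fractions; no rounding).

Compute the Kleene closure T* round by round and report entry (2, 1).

D(0):
  [0, -10, -∞, -12, -4]
  [-8, 0, -∞, -∞, -∞]
  [-∞, -16, 0, -∞, -8]
  [-∞, -19, -∞, 0, 9]
  [-∞, -∞, 8, -∞, 0]
D(1):
  [0, -10, -∞, -12, -4]
  [-8, 0, -∞, -20, -12]
  [-∞, -16, 0, -∞, -8]
  [-∞, -19, -∞, 0, 9]
  [-∞, -∞, 8, -∞, 0]
D(2):
  [0, -10, -∞, -12, -4]
  [-8, 0, -∞, -20, -12]
  [-24, -16, 0, -36, -8]
  [-27, -19, -∞, 0, 9]
  [-∞, -∞, 8, -∞, 0]
D(3):
  [0, -10, -∞, -12, -4]
  [-8, 0, -∞, -20, -12]
  [-24, -16, 0, -36, -8]
  [-27, -19, -∞, 0, 9]
  [-16, -8, 8, -28, 0]
D(4):
  [0, -10, -∞, -12, -3]
  [-8, 0, -∞, -20, -11]
  [-24, -16, 0, -36, -8]
  [-27, -19, -∞, 0, 9]
  [-16, -8, 8, -28, 0]
D(5):
  [0, -10, 5, -12, -3]
  [-8, 0, -3, -20, -11]
  [-24, -16, 0, -36, -8]
  [-7, 1, 17, 0, 9]
  [-16, -8, 8, -28, 0]
Answer: T*[2][1] = -8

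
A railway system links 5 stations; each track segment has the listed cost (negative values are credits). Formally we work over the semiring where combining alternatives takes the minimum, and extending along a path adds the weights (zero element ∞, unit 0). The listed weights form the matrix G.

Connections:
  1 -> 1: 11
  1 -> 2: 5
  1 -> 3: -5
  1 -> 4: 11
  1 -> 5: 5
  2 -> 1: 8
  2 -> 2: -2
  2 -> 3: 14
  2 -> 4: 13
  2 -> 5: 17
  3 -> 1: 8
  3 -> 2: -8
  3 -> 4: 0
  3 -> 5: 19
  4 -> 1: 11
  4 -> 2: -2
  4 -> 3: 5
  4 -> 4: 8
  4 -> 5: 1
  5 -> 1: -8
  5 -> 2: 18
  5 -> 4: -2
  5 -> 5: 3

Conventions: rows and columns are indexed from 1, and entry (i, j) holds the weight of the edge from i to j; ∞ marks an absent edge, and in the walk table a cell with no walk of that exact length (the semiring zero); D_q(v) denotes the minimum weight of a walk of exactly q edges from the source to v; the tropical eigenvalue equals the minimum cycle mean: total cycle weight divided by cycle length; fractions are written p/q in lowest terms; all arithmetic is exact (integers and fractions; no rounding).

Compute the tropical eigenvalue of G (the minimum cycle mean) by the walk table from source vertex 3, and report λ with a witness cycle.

q=0: [∞, ∞, 0, ∞, ∞]
q=1: [8, -8, ∞, 0, 19]
q=2: [0, -10, 3, 5, 1]
q=3: [-7, -12, -5, -1, 4]
q=4: [-4, -14, -12, -5, -2]
q=5: [-10, -20, -9, -12, -4]
Optimal cycle mean attained by: cycle 1->3->4->5->1, total (-5) + 0 + 1 + (-8), length 4.
Answer: λ = -3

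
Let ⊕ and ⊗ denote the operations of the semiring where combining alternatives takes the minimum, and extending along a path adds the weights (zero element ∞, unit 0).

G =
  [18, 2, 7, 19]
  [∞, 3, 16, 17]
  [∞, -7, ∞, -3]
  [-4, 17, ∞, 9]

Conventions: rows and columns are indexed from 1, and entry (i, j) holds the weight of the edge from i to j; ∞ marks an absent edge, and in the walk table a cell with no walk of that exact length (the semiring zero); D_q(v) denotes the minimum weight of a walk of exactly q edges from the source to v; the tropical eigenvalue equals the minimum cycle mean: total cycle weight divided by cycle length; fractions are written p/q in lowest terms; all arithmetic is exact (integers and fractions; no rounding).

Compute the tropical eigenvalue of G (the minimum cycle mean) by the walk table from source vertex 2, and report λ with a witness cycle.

q=0: [∞, 0, ∞, ∞]
q=1: [∞, 3, 16, 17]
q=2: [13, 6, 19, 13]
q=3: [9, 9, 20, 16]
q=4: [12, 11, 16, 17]
Optimal cycle mean attained by: cycle 1->3->4->1, total 7 + (-3) + (-4), length 3.
Answer: λ = 0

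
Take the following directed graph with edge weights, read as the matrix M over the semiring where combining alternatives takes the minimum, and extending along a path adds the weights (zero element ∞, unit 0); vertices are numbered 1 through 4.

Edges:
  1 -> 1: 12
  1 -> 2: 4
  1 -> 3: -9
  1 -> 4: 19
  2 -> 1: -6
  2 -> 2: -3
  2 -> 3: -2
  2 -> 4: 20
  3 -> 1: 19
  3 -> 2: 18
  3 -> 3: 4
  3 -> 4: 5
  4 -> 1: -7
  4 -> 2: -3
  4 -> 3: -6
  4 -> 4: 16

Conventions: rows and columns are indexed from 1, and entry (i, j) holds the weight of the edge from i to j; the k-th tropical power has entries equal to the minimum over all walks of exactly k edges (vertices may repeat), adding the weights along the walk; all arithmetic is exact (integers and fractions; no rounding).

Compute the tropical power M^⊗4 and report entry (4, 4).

M^⊗2:
  [-2, 1, -5, -4]
  [-9, -6, -15, 3]
  [-2, 2, -1, 9]
  [-9, -6, -16, -1]
M^⊗3:
  [-11, -7, -11, 0]
  [-12, -9, -18, -10]
  [-4, -1, -11, 4]
  [-12, -9, -18, -11]
M^⊗4:
  [-13, -10, -20, -6]
  [-17, -13, -21, -13]
  [-7, -4, -13, -6]
  [-18, -14, -21, -13]
Key observation: the optimum is the walk 4->2->1->3->4, with weight (-3) + (-6) + (-9) + 5 = -13.
Optimal value attained by: walk 4->2->1->3->4.
Answer: (M^⊗4)[4][4] = -13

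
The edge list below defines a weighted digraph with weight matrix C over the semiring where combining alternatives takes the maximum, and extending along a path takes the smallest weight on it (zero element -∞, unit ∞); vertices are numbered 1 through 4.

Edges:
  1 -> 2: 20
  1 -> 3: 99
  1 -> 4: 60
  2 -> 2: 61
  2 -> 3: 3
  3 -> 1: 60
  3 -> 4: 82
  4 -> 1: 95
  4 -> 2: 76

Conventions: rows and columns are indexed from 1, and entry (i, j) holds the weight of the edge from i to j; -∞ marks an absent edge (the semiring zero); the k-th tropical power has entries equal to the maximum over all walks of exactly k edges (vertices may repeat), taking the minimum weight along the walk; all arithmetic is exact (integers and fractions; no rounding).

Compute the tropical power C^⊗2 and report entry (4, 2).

C^⊗2:
  [60, 60, 3, 82]
  [3, 61, 3, 3]
  [82, 76, 60, 60]
  [-∞, 61, 95, 60]
Key observation: the optimum is the walk 4->2->2, with weight 76 min 61 = 61.
Optimal value attained by: walk 4->2->2.
Answer: (C^⊗2)[4][2] = 61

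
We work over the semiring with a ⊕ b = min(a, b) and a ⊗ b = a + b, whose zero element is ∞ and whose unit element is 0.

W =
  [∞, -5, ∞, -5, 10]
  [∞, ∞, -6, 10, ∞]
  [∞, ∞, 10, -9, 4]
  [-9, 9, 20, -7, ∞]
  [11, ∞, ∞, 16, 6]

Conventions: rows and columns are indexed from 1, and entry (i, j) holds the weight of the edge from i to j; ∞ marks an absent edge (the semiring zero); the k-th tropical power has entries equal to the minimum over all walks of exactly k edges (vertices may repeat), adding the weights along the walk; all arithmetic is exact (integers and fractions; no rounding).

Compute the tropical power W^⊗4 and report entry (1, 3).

W^⊗2:
  [-14, 4, -11, -12, 16]
  [1, 19, 4, -15, -2]
  [-18, 0, 11, -16, 10]
  [-16, -14, 3, -14, 1]
  [7, 6, 36, 6, 12]
W^⊗3:
  [-21, -19, -2, -20, -7]
  [-24, -6, 5, -22, 4]
  [-25, -23, -6, -23, -8]
  [-23, -21, -20, -21, -6]
  [-3, 2, 0, -1, 17]
W^⊗4:
  [-29, -26, -25, -27, -11]
  [-31, -29, -12, -29, -14]
  [-32, -30, -29, -30, -15]
  [-30, -28, -27, -29, -16]
  [-10, -8, -4, -9, 4]
Key observation: the optimum is the walk 1->4->1->2->3, with weight (-5) + (-9) + (-5) + (-6) = -25.
Optimal value attained by: walk 1->4->1->2->3.
Answer: (W^⊗4)[1][3] = -25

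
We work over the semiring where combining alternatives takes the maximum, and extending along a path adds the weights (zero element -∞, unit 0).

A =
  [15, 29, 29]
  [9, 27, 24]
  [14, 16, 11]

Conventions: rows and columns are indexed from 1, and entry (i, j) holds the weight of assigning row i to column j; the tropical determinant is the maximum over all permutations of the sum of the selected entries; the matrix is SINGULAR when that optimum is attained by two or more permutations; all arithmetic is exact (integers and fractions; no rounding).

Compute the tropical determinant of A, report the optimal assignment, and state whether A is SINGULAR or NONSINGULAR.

σ = (1, 2, 3): 15 + 27 + 11 = 53
σ = (1, 3, 2): 15 + 24 + 16 = 55
σ = (2, 1, 3): 29 + 9 + 11 = 49
σ = (2, 3, 1): 29 + 24 + 14 = 67
σ = (3, 1, 2): 29 + 9 + 16 = 54
σ = (3, 2, 1): 29 + 27 + 14 = 70
Optimal value attained by: σ = (3, 2, 1).
Answer: det⊕(A) = 70; verdict: NONSINGULAR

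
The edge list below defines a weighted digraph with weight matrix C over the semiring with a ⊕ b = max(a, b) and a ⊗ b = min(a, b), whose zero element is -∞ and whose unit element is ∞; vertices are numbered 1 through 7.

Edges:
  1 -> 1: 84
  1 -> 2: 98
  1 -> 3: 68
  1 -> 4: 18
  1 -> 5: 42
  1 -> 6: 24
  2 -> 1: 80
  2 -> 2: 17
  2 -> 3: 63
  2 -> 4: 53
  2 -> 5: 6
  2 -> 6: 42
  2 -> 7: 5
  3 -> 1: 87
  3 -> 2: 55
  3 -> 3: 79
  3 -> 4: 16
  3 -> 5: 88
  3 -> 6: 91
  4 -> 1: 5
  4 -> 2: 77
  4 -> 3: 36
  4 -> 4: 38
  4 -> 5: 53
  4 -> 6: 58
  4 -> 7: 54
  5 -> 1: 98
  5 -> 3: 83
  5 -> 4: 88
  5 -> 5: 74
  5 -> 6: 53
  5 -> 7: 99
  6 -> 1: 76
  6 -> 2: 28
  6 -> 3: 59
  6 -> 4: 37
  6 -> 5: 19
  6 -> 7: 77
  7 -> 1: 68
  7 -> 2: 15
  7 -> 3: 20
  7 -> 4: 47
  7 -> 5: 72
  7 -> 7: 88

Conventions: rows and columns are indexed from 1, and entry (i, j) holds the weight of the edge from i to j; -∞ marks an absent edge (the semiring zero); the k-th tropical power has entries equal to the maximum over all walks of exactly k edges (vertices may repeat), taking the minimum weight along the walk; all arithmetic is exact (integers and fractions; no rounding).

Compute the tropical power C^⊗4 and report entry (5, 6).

C^⊗2:
  [84, 84, 68, 53, 68, 68, 42]
  [80, 80, 68, 38, 63, 63, 53]
  [88, 87, 83, 88, 79, 79, 88]
  [77, 38, 63, 53, 54, 53, 58]
  [84, 98, 79, 74, 83, 83, 88]
  [76, 76, 68, 47, 72, 59, 77]
  [72, 68, 72, 72, 72, 53, 88]
C^⊗3:
  [84, 84, 68, 68, 68, 68, 68]
  [80, 80, 68, 63, 68, 68, 63]
  [84, 88, 79, 79, 83, 83, 88]
  [77, 77, 68, 54, 63, 63, 58]
  [84, 84, 83, 83, 79, 79, 88]
  [76, 76, 72, 72, 72, 68, 77]
  [72, 72, 72, 72, 72, 72, 88]
C^⊗4:
  [84, 84, 68, 68, 68, 68, 68]
  [80, 80, 68, 68, 68, 68, 68]
  [84, 84, 83, 83, 79, 79, 88]
  [77, 77, 68, 63, 68, 68, 63]
  [84, 84, 79, 79, 83, 83, 88]
  [76, 76, 72, 72, 72, 72, 77]
  [72, 72, 72, 72, 72, 72, 88]
Key observation: the optimum is the walk 5->3->5->3->6, with weight 83 min 88 min 83 min 91 = 83.
Optimal value attained by: walk 5->3->5->3->6.
Answer: (C^⊗4)[5][6] = 83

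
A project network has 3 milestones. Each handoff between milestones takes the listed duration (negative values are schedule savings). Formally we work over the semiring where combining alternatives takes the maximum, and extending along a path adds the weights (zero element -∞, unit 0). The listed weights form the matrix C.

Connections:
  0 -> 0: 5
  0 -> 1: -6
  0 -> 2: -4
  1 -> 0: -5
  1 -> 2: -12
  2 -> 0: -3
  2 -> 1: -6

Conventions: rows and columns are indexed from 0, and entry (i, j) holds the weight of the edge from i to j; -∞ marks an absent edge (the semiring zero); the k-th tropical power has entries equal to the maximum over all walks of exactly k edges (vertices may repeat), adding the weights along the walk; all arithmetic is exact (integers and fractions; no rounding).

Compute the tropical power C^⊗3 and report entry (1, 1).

C^⊗2:
  [10, -1, 1]
  [0, -11, -9]
  [2, -9, -7]
C^⊗3:
  [15, 4, 6]
  [5, -6, -4]
  [7, -4, -2]
Key observation: the optimum is the walk 1->0->0->1, with weight (-5) + 5 + (-6) = -6.
Optimal value attained by: walk 1->0->0->1.
Answer: (C^⊗3)[1][1] = -6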